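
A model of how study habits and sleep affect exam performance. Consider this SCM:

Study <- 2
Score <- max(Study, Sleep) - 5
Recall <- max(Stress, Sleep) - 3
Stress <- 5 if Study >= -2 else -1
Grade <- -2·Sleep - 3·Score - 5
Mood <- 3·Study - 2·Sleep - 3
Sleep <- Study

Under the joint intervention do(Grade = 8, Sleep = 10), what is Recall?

Under do(Grade = 8, Sleep = 10), each intervened variable's structural equation is replaced by its fixed value.
Stress = 5 if Study >= -2 else -1  [with Study=2]  = 5
Recall = max(Stress, Sleep) - 3  [with Stress=5, Sleep=10]  = 7

7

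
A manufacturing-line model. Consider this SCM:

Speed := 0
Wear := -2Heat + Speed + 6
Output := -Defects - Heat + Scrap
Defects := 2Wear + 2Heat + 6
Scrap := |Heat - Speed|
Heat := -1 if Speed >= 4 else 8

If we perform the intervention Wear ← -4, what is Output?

The intervention breaks the incoming arrows to Wear: Wear := -2Heat + Speed + 6 no longer applies, and Wear = -4.
Heat = -1 if Speed >= 4 else 8  [with Speed=0]  = 8
Defects = 2Wear + 2Heat + 6  [with Wear=-4, Heat=8]  = 14
Scrap = |Heat - Speed|  [with Heat=8, Speed=0]  = 8
Output = -Defects - Heat + Scrap  [with Defects=14, Heat=8, Scrap=8]  = -14

-14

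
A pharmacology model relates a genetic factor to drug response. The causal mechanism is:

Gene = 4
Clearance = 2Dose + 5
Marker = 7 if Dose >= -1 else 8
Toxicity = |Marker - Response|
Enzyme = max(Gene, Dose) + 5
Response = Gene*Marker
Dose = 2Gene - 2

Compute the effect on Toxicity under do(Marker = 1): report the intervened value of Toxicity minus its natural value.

-18

Under do(Marker=1), the mechanism Marker = 7 if Dose >= -1 else 8 is discarded; Marker is fixed at 1.
Response = Gene*Marker  [with Gene=4, Marker=1]  = 4
Toxicity = |Marker - Response|  [with Marker=1, Response=4]  = 3
Without intervention: Dose = 2Gene - 2  [with Gene=4]  = 6; Marker = 7 if Dose >= -1 else 8  [with Dose=6]  = 7; Response = Gene*Marker  [with Gene=4, Marker=7]  = 28; Toxicity = |Marker - Response|  [with Marker=7, Response=28]  = 21.
Change = 3 − 21 = -18.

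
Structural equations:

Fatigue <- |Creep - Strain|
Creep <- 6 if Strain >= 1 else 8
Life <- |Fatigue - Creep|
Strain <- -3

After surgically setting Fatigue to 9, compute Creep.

Under do(Fatigue=9), the mechanism Fatigue <- |Creep - Strain| is discarded; Fatigue is fixed at 9.
Since Creep is not a descendant of the intervened variable, it is unaffected.
Creep = 6 if Strain >= 1 else 8  [with Strain=-3]  = 8

8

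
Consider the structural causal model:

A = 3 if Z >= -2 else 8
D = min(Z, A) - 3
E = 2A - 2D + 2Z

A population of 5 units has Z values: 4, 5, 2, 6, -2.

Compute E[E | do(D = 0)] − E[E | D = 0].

The intervention sets D=0 in all 5 units regardless of Z. Recomputing E per unit gives 14, 16, 10, 18, 2; average 12.
E[E|D=0] averages over only the 3 units with D=0 (Z = 4, 5, 6): E = 14, 16, 18, mean 16.
Difference = 12 − 16 = -4.

-4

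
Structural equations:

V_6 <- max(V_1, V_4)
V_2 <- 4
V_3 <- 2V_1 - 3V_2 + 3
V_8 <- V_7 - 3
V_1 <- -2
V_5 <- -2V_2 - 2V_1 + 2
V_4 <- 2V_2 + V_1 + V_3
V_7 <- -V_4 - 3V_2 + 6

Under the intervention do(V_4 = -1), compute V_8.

-8

do(V_4=-1) replaces the equation V_4 <- 2V_2 + V_1 + V_3 with the constant V_4 = -1.
V_7 = -V_4 - 3V_2 + 6  [with V_4=-1, V_2=4]  = -5
V_8 = V_7 - 3  [with V_7=-5]  = -8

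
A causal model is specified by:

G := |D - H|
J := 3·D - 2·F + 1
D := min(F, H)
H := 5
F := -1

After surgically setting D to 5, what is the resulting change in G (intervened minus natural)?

The intervention breaks the incoming arrows to D: D := min(F, H) no longer applies, and D = 5.
G = |D - H|  [with D=5, H=5]  = 0
Without intervention: D = min(F, H)  [with F=-1, H=5]  = -1; G = |D - H|  [with D=-1, H=5]  = 6.
Change = 0 − 6 = -6.

-6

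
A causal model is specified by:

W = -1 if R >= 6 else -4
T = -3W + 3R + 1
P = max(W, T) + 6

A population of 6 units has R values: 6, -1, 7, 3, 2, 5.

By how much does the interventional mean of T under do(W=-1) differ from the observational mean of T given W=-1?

-8.5

do(W=-1) breaks W's dependence on R. With W=-1 fixed, T across the units is 22, 1, 25, 13, 10, 19, mean 15.
Observing W=-1 restricts to units where W's equation naturally yields -1: R ∈ {6, 7}. In that subpopulation T = 22, 25, mean 23.5.
Difference = 15 − 23.5 = -8.5.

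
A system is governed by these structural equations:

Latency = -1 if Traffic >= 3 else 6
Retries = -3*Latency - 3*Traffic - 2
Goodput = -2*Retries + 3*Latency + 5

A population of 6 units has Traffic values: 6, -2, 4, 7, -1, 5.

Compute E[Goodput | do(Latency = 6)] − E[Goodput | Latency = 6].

28

Under do(Latency=6), Latency's equation is replaced by Latency=6 for every unit. Per-unit Goodput: 99, 51, 87, 105, 57, 93. Mean = 82.
E[Goodput|Latency=6] averages over only the 2 units with Latency=6 (Traffic = -2, -1): Goodput = 51, 57, mean 54.
Difference = 82 − 54 = 28.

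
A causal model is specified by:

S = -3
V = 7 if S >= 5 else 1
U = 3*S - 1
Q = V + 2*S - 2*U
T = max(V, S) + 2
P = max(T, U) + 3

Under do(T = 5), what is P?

8

The intervention breaks the incoming arrows to T: T = max(V, S) + 2 no longer applies, and T = 5.
U = 3*S - 1  [with S=-3]  = -10
P = max(T, U) + 3  [with T=5, U=-10]  = 8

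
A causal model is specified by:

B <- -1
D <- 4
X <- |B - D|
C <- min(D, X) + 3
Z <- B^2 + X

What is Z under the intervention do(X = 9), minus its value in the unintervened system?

do(X=9) replaces the equation X <- |B - D| with the constant X = 9.
Z = B^2 + X  [with B=-1, X=9]  = 10
Without intervention: X = |B - D|  [with B=-1, D=4]  = 5; Z = B^2 + X  [with B=-1, X=5]  = 6.
Change = 10 − 6 = 4.

4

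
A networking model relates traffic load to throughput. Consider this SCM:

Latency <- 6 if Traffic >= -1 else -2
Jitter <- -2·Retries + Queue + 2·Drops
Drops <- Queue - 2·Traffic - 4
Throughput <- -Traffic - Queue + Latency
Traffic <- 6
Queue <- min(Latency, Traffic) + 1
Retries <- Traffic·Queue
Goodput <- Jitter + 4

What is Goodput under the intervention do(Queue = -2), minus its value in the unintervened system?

The intervention breaks the incoming arrows to Queue: Queue <- min(Latency, Traffic) + 1 no longer applies, and Queue = -2.
Drops = Queue - 2·Traffic - 4  [with Queue=-2, Traffic=6]  = -18
Retries = Traffic·Queue  [with Traffic=6, Queue=-2]  = -12
Jitter = -2·Retries + Queue + 2·Drops  [with Retries=-12, Queue=-2, Drops=-18]  = -14
Goodput = Jitter + 4  [with Jitter=-14]  = -10
Without intervention: Latency = 6 if Traffic >= -1 else -2  [with Traffic=6]  = 6; Queue = min(Latency, Traffic) + 1  [with Latency=6, Traffic=6]  = 7; Drops = Queue - 2·Traffic - 4  [with Queue=7, Traffic=6]  = -9; Retries = Traffic·Queue  [with Traffic=6, Queue=7]  = 42; Jitter = -2·Retries + Queue + 2·Drops  [with Retries=42, Queue=7, Drops=-9]  = -95; Goodput = Jitter + 4  [with Jitter=-95]  = -91.
Change = -10 − (-91) = 81.

81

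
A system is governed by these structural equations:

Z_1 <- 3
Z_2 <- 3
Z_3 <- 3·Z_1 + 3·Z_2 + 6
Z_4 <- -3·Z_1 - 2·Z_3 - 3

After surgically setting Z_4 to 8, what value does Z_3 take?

Under do(Z_4=8), the mechanism Z_4 <- -3·Z_1 - 2·Z_3 - 3 is discarded; Z_4 is fixed at 8.
Since Z_3 is not a descendant of the intervened variable, it is unaffected.
Z_3 = 3·Z_1 + 3·Z_2 + 6  [with Z_1=3, Z_2=3]  = 24

24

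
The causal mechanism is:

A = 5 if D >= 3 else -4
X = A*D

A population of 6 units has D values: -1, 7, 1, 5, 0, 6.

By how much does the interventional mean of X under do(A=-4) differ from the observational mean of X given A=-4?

The intervention sets A=-4 in all 6 units regardless of D. Recomputing X per unit gives 4, -28, -4, -20, 0, -24; average -12.
Conditioning on A=-4 selects the 3 unit(s) with D ∈ {-1, 1, 0}. Their X values: 4, -4, 0. Mean = 0.
Difference = -12 − 0 = -12.

-12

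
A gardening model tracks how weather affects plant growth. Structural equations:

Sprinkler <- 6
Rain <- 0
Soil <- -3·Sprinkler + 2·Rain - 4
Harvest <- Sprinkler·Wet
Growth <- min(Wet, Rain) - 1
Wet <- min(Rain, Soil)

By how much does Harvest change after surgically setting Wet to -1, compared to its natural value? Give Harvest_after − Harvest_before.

Under do(Wet=-1), the mechanism Wet <- min(Rain, Soil) is discarded; Wet is fixed at -1.
Harvest = Sprinkler·Wet  [with Sprinkler=6, Wet=-1]  = -6
Without intervention: Soil = -3·Sprinkler + 2·Rain - 4  [with Sprinkler=6, Rain=0]  = -22; Wet = min(Rain, Soil)  [with Rain=0, Soil=-22]  = -22; Harvest = Sprinkler·Wet  [with Sprinkler=6, Wet=-22]  = -132.
Change = -6 − (-132) = 126.

126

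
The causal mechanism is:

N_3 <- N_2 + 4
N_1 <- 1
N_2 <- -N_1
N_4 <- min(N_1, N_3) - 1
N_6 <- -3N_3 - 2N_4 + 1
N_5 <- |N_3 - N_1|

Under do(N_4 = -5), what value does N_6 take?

2

Under do(N_4=-5), the mechanism N_4 <- min(N_1, N_3) - 1 is discarded; N_4 is fixed at -5.
N_2 = -N_1  [with N_1=1]  = -1
N_3 = N_2 + 4  [with N_2=-1]  = 3
N_6 = -3N_3 - 2N_4 + 1  [with N_3=3, N_4=-5]  = 2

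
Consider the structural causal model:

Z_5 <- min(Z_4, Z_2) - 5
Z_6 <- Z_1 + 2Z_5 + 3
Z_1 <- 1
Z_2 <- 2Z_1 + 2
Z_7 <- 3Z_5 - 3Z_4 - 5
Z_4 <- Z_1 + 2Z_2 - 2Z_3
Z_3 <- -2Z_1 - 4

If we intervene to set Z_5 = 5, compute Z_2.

4

Under do(Z_5=5), the mechanism Z_5 <- min(Z_4, Z_2) - 5 is discarded; Z_5 is fixed at 5.
No directed path runs from Z_5 to Z_2, so Z_2 keeps its natural value.
Z_2 = 2Z_1 + 2  [with Z_1=1]  = 4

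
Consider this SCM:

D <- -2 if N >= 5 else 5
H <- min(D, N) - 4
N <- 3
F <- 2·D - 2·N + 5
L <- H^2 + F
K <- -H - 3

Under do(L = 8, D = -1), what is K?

2

The joint intervention fixes L = 8, D = -1, removing each variable's own equation.
H = min(D, N) - 4  [with D=-1, N=3]  = -5
K = -H - 3  [with H=-5]  = 2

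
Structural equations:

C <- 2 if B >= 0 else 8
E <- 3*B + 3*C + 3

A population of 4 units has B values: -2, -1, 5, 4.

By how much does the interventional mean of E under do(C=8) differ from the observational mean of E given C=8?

9

The intervention sets C=8 in all 4 units regardless of B. Recomputing E per unit gives 21, 24, 42, 39; average 31.5.
Conditioning on C=8 selects the 2 unit(s) with B ∈ {-2, -1}. Their E values: 21, 24. Mean = 22.5.
Difference = 31.5 − 22.5 = 9.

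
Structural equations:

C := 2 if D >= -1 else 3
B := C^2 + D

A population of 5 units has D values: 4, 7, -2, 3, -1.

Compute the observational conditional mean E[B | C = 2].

Observing C=2 restricts to units where C's equation naturally yields 2: D ∈ {4, 7, 3, -1}. In that subpopulation B = 8, 11, 7, 3, mean 7.25.

7.25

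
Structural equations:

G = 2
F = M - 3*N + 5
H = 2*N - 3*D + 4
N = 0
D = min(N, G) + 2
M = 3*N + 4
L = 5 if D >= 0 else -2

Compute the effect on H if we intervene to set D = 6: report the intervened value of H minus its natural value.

Intervening sets D = 6 and removes its equation (D = min(N, G) + 2).
H = 2*N - 3*D + 4  [with N=0, D=6]  = -14
Without intervention: D = min(N, G) + 2  [with N=0, G=2]  = 2; H = 2*N - 3*D + 4  [with N=0, D=2]  = -2.
Change = -14 − (-2) = -12.

-12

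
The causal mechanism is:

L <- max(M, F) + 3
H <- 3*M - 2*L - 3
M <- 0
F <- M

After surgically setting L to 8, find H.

-19

The intervention breaks the incoming arrows to L: L <- max(M, F) + 3 no longer applies, and L = 8.
H = 3*M - 2*L - 3  [with M=0, L=8]  = -19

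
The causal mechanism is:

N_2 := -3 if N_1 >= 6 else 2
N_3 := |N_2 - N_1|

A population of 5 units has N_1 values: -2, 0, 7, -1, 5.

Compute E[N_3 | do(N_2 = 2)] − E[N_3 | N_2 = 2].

The intervention sets N_2=2 in all 5 units regardless of N_1. Recomputing N_3 per unit gives 4, 2, 5, 3, 3; average 3.4.
Conditioning on N_2=2 selects the 4 unit(s) with N_1 ∈ {-2, 0, -1, 5}. Their N_3 values: 4, 2, 3, 3. Mean = 3.
Difference = 3.4 − 3 = 0.4.

0.4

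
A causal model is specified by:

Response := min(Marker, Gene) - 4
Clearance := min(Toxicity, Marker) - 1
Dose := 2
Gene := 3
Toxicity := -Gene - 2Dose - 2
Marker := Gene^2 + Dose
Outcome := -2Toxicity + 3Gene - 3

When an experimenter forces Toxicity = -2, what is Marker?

do(Toxicity=-2) replaces the equation Toxicity := -Gene - 2Dose - 2 with the constant Toxicity = -2.
Marker is not downstream of the intervention, so its value is determined by the original equations.
Marker = Gene^2 + Dose  [with Gene=3, Dose=2]  = 11

11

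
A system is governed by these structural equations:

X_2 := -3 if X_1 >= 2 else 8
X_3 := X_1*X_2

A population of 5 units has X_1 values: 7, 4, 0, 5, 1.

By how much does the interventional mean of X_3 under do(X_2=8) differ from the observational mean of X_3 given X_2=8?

Every unit gets X_2=8 under the intervention. X_3 values become 56, 32, 0, 40, 8; E[X_3|do(X_2=8)] = 27.2.
Observing X_2=8 restricts to units where X_2's equation naturally yields 8: X_1 ∈ {0, 1}. In that subpopulation X_3 = 0, 8, mean 4.
Difference = 27.2 − 4 = 23.2.

23.2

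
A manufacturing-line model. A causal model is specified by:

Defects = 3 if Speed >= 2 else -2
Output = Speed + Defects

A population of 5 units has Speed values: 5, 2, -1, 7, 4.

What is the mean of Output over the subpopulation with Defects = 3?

Observing Defects=3 restricts to units where Defects's equation naturally yields 3: Speed ∈ {5, 2, 7, 4}. In that subpopulation Output = 8, 5, 10, 7, mean 7.5.

7.5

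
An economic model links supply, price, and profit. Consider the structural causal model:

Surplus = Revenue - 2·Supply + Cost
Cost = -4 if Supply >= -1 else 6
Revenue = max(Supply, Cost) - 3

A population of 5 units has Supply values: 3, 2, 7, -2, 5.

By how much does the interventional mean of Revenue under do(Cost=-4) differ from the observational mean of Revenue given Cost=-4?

The intervention sets Cost=-4 in all 5 units regardless of Supply. Recomputing Revenue per unit gives 0, -1, 4, -5, 2; average 0.
Conditioning on Cost=-4 selects the 4 unit(s) with Supply ∈ {3, 2, 7, 5}. Their Revenue values: 0, -1, 4, 2. Mean = 1.25.
Difference = 0 − 1.25 = -1.25.

-1.25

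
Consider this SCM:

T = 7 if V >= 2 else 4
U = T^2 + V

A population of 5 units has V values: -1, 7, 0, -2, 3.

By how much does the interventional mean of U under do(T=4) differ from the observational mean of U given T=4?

The intervention sets T=4 in all 5 units regardless of V. Recomputing U per unit gives 15, 23, 16, 14, 19; average 17.4.
E[U|T=4] averages over only the 3 units with T=4 (V = -1, 0, -2): U = 15, 16, 14, mean 15.
Difference = 17.4 − 15 = 2.4.

2.4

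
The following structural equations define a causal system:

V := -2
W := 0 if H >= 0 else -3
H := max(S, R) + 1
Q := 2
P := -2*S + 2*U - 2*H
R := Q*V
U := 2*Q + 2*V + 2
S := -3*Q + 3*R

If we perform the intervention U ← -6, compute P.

Intervening sets U = -6 and removes its equation (U := 2*Q + 2*V + 2).
R = Q*V  [with Q=2, V=-2]  = -4
S = -3*Q + 3*R  [with Q=2, R=-4]  = -18
H = max(S, R) + 1  [with S=-18, R=-4]  = -3
P = -2*S + 2*U - 2*H  [with S=-18, U=-6, H=-3]  = 30

30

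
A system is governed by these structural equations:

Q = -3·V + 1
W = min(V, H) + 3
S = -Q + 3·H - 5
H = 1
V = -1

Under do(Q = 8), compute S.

Intervening sets Q = 8 and removes its equation (Q = -3·V + 1).
S = -Q + 3·H - 5  [with Q=8, H=1]  = -10

-10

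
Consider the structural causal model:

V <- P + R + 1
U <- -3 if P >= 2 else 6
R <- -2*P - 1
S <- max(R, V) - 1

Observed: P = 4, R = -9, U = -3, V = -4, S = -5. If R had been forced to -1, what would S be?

3

do(R=-1) replaces the equation R <- -2*P - 1 with the constant R = -1.
V = P + R + 1  [with P=4, R=-1]  = 4
S = max(R, V) - 1  [with R=-1, V=4]  = 3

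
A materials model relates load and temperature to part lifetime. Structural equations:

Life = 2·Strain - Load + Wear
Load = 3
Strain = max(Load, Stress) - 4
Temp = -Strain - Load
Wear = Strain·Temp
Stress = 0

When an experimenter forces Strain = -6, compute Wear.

do(Strain=-6) replaces the equation Strain = max(Load, Stress) - 4 with the constant Strain = -6.
Temp = -Strain - Load  [with Strain=-6, Load=3]  = 3
Wear = Strain·Temp  [with Strain=-6, Temp=3]  = -18

-18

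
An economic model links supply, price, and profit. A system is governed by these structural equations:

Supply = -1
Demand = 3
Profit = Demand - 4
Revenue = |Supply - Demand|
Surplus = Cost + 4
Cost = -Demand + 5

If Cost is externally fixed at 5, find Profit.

-1

do(Cost=5) replaces the equation Cost = -Demand + 5 with the constant Cost = 5.
Profit is not downstream of the intervention, so its value is determined by the original equations.
Profit = Demand - 4  [with Demand=3]  = -1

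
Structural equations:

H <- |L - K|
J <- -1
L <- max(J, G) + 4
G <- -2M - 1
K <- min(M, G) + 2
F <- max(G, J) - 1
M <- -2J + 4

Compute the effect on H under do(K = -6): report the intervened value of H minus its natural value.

-5

Intervening sets K = -6 and removes its equation (K <- min(M, G) + 2).
M = -2J + 4  [with J=-1]  = 6
G = -2M - 1  [with M=6]  = -13
L = max(J, G) + 4  [with J=-1, G=-13]  = 3
H = |L - K|  [with L=3, K=-6]  = 9
Without intervention: M = -2J + 4  [with J=-1]  = 6; G = -2M - 1  [with M=6]  = -13; L = max(J, G) + 4  [with J=-1, G=-13]  = 3; K = min(M, G) + 2  [with M=6, G=-13]  = -11; H = |L - K|  [with L=3, K=-11]  = 14.
Change = 9 − 14 = -5.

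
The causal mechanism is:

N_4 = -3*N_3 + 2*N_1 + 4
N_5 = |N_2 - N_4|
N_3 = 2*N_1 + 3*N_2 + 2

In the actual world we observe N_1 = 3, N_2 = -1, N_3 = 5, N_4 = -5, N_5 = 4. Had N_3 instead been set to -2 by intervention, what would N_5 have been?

do(N_3=-2) replaces the equation N_3 = 2*N_1 + 3*N_2 + 2 with the constant N_3 = -2.
N_4 = -3*N_3 + 2*N_1 + 4  [with N_3=-2, N_1=3]  = 16
N_5 = |N_2 - N_4|  [with N_2=-1, N_4=16]  = 17

17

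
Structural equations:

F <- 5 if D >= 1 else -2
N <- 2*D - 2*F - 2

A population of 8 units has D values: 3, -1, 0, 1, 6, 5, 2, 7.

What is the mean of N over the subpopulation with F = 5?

Conditioning on F=5 selects the 6 unit(s) with D ∈ {3, 1, 6, 5, 2, 7}. Their N values: -6, -10, 0, -2, -8, 2. Mean = -4.

-4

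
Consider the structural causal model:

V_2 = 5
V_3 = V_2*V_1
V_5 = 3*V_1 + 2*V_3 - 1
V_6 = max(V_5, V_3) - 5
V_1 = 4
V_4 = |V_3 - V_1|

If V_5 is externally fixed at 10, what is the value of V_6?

15

The intervention breaks the incoming arrows to V_5: V_5 = 3*V_1 + 2*V_3 - 1 no longer applies, and V_5 = 10.
V_3 = V_2*V_1  [with V_2=5, V_1=4]  = 20
V_6 = max(V_5, V_3) - 5  [with V_5=10, V_3=20]  = 15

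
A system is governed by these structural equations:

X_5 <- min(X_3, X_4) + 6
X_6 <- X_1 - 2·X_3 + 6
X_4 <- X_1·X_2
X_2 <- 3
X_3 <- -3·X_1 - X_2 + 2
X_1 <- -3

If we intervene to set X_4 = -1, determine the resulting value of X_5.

5

Intervening sets X_4 = -1 and removes its equation (X_4 <- X_1·X_2).
X_3 = -3·X_1 - X_2 + 2  [with X_1=-3, X_2=3]  = 8
X_5 = min(X_3, X_4) + 6  [with X_3=8, X_4=-1]  = 5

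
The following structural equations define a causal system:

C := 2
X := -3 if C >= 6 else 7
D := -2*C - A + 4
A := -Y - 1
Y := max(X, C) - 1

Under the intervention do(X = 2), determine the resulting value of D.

do(X=2) replaces the equation X := -3 if C >= 6 else 7 with the constant X = 2.
Y = max(X, C) - 1  [with X=2, C=2]  = 1
A = -Y - 1  [with Y=1]  = -2
D = -2*C - A + 4  [with C=2, A=-2]  = 2

2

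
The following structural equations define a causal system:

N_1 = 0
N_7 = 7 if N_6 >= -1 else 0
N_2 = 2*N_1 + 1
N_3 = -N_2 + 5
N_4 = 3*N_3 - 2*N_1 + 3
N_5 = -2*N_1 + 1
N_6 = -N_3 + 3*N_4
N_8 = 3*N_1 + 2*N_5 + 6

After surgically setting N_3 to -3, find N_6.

The intervention breaks the incoming arrows to N_3: N_3 = -N_2 + 5 no longer applies, and N_3 = -3.
N_4 = 3*N_3 - 2*N_1 + 3  [with N_3=-3, N_1=0]  = -6
N_6 = -N_3 + 3*N_4  [with N_3=-3, N_4=-6]  = -15

-15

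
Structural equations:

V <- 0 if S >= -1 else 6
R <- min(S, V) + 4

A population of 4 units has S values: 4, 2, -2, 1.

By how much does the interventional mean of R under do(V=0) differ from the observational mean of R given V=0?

-0.5

Every unit gets V=0 under the intervention. R values become 4, 4, 2, 4; E[R|do(V=0)] = 3.5.
Observing V=0 restricts to units where V's equation naturally yields 0: S ∈ {4, 2, 1}. In that subpopulation R = 4, 4, 4, mean 4.
Difference = 3.5 − 4 = -0.5.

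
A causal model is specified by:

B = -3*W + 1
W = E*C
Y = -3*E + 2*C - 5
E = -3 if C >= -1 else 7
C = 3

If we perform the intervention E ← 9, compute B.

do(E=9) replaces the equation E = -3 if C >= -1 else 7 with the constant E = 9.
W = E*C  [with E=9, C=3]  = 27
B = -3*W + 1  [with W=27]  = -80

-80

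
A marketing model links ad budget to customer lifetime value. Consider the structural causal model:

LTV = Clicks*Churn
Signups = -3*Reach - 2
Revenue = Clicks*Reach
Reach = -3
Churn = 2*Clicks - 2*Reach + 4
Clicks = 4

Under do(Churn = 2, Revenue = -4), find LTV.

The joint intervention fixes Churn = 2, Revenue = -4, removing each variable's own equation.
LTV = Clicks*Churn  [with Clicks=4, Churn=2]  = 8

8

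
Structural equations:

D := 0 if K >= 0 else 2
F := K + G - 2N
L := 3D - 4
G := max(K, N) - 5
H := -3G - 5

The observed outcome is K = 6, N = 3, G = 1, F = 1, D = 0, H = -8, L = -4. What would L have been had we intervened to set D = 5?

Under do(D=5), the mechanism D := 0 if K >= 0 else 2 is discarded; D is fixed at 5.
L = 3D - 4  [with D=5]  = 11

11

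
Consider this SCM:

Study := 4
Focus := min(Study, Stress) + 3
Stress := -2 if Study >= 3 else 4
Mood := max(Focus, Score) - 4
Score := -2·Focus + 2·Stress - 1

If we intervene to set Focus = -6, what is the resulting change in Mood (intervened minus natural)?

do(Focus=-6) replaces the equation Focus := min(Study, Stress) + 3 with the constant Focus = -6.
Stress = -2 if Study >= 3 else 4  [with Study=4]  = -2
Score = -2·Focus + 2·Stress - 1  [with Focus=-6, Stress=-2]  = 7
Mood = max(Focus, Score) - 4  [with Focus=-6, Score=7]  = 3
Without intervention: Stress = -2 if Study >= 3 else 4  [with Study=4]  = -2; Focus = min(Study, Stress) + 3  [with Study=4, Stress=-2]  = 1; Score = -2·Focus + 2·Stress - 1  [with Focus=1, Stress=-2]  = -7; Mood = max(Focus, Score) - 4  [with Focus=1, Score=-7]  = -3.
Change = 3 − (-3) = 6.

6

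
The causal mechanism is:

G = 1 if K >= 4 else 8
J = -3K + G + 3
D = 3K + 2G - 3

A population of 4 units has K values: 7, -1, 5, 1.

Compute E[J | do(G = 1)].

-5

The intervention sets G=1 in all 4 units regardless of K. Recomputing J per unit gives -17, 7, -11, 1; average -5.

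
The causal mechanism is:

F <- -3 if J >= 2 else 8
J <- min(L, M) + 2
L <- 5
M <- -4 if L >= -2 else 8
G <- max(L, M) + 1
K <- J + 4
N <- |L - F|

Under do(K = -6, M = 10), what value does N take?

Under do(K = -6, M = 10), each intervened variable's structural equation is replaced by its fixed value.
J = min(L, M) + 2  [with L=5, M=10]  = 7
F = -3 if J >= 2 else 8  [with J=7]  = -3
N = |L - F|  [with L=5, F=-3]  = 8

8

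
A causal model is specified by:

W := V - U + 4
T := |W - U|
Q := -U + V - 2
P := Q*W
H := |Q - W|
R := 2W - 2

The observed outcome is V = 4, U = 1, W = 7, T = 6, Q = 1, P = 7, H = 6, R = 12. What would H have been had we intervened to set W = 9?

The intervention breaks the incoming arrows to W: W := V - U + 4 no longer applies, and W = 9.
Q = -U + V - 2  [with U=1, V=4]  = 1
H = |Q - W|  [with Q=1, W=9]  = 8

8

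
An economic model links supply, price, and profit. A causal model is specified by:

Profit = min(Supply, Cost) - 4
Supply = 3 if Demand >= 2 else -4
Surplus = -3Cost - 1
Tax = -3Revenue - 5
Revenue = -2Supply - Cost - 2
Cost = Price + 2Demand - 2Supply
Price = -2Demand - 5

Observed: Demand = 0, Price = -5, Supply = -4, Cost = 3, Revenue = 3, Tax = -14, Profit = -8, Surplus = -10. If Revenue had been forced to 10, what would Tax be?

-35

The intervention breaks the incoming arrows to Revenue: Revenue = -2Supply - Cost - 2 no longer applies, and Revenue = 10.
Tax = -3Revenue - 5  [with Revenue=10]  = -35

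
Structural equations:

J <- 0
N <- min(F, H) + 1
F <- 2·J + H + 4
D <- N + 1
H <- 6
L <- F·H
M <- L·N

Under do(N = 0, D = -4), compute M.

The joint intervention fixes N = 0, D = -4, removing each variable's own equation.
F = 2·J + H + 4  [with J=0, H=6]  = 10
L = F·H  [with F=10, H=6]  = 60
M = L·N  [with L=60, N=0]  = 0

0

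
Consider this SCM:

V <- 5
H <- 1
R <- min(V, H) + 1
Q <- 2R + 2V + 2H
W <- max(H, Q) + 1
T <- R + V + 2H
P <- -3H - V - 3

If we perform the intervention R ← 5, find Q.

The intervention breaks the incoming arrows to R: R <- min(V, H) + 1 no longer applies, and R = 5.
Q = 2R + 2V + 2H  [with R=5, V=5, H=1]  = 22

22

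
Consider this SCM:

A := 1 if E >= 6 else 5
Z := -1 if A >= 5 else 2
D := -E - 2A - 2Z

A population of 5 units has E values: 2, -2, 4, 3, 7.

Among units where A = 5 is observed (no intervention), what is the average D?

-9.75

E[D|A=5] averages over only the 4 units with A=5 (E = 2, -2, 4, 3): D = -10, -6, -12, -11, mean -9.75.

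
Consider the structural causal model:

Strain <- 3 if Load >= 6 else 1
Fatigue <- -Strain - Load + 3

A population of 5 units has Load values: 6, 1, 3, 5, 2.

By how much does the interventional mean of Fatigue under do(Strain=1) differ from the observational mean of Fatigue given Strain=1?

-0.65

do(Strain=1) breaks Strain's dependence on Load. With Strain=1 fixed, Fatigue across the units is -4, 1, -1, -3, 0, mean -1.4.
Observing Strain=1 restricts to units where Strain's equation naturally yields 1: Load ∈ {1, 3, 5, 2}. In that subpopulation Fatigue = 1, -1, -3, 0, mean -0.75.
Difference = -1.4 − (-0.75) = -0.65.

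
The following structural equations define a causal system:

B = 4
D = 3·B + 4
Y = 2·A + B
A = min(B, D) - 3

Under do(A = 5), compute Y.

14

The intervention breaks the incoming arrows to A: A = min(B, D) - 3 no longer applies, and A = 5.
Y = 2·A + B  [with A=5, B=4]  = 14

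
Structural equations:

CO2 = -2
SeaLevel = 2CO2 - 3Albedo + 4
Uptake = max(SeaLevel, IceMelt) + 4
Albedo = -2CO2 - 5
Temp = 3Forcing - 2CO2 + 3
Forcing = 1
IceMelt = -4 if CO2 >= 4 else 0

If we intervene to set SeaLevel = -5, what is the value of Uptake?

4

Intervening sets SeaLevel = -5 and removes its equation (SeaLevel = 2CO2 - 3Albedo + 4).
IceMelt = -4 if CO2 >= 4 else 0  [with CO2=-2]  = 0
Uptake = max(SeaLevel, IceMelt) + 4  [with SeaLevel=-5, IceMelt=0]  = 4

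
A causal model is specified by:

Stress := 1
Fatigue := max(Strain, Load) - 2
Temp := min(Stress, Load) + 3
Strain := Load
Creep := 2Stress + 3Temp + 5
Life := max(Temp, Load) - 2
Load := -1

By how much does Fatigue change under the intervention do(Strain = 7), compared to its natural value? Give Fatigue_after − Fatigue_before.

8

The intervention breaks the incoming arrows to Strain: Strain := Load no longer applies, and Strain = 7.
Fatigue = max(Strain, Load) - 2  [with Strain=7, Load=-1]  = 5
Without intervention: Strain = Load  [with Load=-1]  = -1; Fatigue = max(Strain, Load) - 2  [with Strain=-1, Load=-1]  = -3.
Change = 5 − (-3) = 8.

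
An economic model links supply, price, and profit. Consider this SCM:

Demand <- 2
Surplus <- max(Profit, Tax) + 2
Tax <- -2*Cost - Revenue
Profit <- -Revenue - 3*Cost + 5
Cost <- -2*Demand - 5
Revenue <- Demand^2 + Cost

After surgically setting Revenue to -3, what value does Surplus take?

The intervention breaks the incoming arrows to Revenue: Revenue <- Demand^2 + Cost no longer applies, and Revenue = -3.
Cost = -2*Demand - 5  [with Demand=2]  = -9
Tax = -2*Cost - Revenue  [with Cost=-9, Revenue=-3]  = 21
Profit = -Revenue - 3*Cost + 5  [with Revenue=-3, Cost=-9]  = 35
Surplus = max(Profit, Tax) + 2  [with Profit=35, Tax=21]  = 37

37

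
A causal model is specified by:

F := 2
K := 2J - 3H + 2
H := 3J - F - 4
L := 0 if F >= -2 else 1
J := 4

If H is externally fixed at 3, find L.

0

do(H=3) replaces the equation H := 3J - F - 4 with the constant H = 3.
L is not downstream of the intervention, so its value is determined by the original equations.
L = 0 if F >= -2 else 1  [with F=2]  = 0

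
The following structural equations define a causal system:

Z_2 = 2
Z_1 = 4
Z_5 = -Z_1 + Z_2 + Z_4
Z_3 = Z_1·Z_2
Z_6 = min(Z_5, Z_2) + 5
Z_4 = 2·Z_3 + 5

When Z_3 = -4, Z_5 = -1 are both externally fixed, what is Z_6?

Setting Z_3 = -4, Z_5 = -1 by intervention discards those variables' equations.
Z_6 = min(Z_5, Z_2) + 5  [with Z_5=-1, Z_2=2]  = 4

4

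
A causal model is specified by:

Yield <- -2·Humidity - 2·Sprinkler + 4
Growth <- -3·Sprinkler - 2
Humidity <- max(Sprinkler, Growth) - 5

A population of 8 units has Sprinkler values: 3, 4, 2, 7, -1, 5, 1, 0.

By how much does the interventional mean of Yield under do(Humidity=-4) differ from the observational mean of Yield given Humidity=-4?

-5.25

Every unit gets Humidity=-4 under the intervention. Yield values become 6, 4, 8, -2, 14, 2, 10, 12; E[Yield|do(Humidity=-4)] = 6.75.
E[Yield|Humidity=-4] averages over only the 2 units with Humidity=-4 (Sprinkler = -1, 1): Yield = 14, 10, mean 12.
Difference = 6.75 − 12 = -5.25.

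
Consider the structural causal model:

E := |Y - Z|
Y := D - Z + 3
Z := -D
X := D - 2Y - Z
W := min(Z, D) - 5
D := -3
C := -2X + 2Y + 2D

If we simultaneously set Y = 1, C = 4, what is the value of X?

-8

Setting Y = 1, C = 4 by intervention discards those variables' equations.
Z = -D  [with D=-3]  = 3
X = D - 2Y - Z  [with D=-3, Y=1, Z=3]  = -8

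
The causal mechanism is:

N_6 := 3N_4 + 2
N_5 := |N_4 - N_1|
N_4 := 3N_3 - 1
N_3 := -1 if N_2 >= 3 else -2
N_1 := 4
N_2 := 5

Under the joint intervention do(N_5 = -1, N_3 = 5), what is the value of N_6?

44

The joint intervention fixes N_5 = -1, N_3 = 5, removing each variable's own equation.
N_4 = 3N_3 - 1  [with N_3=5]  = 14
N_6 = 3N_4 + 2  [with N_4=14]  = 44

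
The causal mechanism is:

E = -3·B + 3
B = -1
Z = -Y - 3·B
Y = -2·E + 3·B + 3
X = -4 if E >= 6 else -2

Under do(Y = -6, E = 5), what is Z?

The joint intervention fixes Y = -6, E = 5, removing each variable's own equation.
Z = -Y - 3·B  [with Y=-6, B=-1]  = 9

9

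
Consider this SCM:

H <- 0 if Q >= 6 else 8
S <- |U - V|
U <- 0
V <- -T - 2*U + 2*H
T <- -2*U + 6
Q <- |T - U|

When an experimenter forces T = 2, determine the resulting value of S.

14

Under do(T=2), the mechanism T <- -2*U + 6 is discarded; T is fixed at 2.
Q = |T - U|  [with T=2, U=0]  = 2
H = 0 if Q >= 6 else 8  [with Q=2]  = 8
V = -T - 2*U + 2*H  [with T=2, U=0, H=8]  = 14
S = |U - V|  [with U=0, V=14]  = 14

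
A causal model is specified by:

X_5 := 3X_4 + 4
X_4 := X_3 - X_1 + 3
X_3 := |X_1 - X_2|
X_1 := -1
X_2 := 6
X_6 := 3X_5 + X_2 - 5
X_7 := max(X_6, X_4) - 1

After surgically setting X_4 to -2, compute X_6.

Under do(X_4=-2), the mechanism X_4 := X_3 - X_1 + 3 is discarded; X_4 is fixed at -2.
X_5 = 3X_4 + 4  [with X_4=-2]  = -2
X_6 = 3X_5 + X_2 - 5  [with X_5=-2, X_2=6]  = -5

-5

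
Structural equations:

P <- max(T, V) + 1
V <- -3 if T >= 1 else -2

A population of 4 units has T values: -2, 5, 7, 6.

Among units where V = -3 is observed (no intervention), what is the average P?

Conditioning on V=-3 selects the 3 unit(s) with T ∈ {5, 7, 6}. Their P values: 6, 8, 7. Mean = 7.

7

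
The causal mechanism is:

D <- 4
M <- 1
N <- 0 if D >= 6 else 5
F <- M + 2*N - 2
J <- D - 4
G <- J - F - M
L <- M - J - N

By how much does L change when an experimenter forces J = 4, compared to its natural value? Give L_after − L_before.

-4

Under do(J=4), the mechanism J <- D - 4 is discarded; J is fixed at 4.
N = 0 if D >= 6 else 5  [with D=4]  = 5
L = M - J - N  [with M=1, J=4, N=5]  = -8
Without intervention: N = 0 if D >= 6 else 5  [with D=4]  = 5; J = D - 4  [with D=4]  = 0; L = M - J - N  [with M=1, J=0, N=5]  = -4.
Change = -8 − (-4) = -4.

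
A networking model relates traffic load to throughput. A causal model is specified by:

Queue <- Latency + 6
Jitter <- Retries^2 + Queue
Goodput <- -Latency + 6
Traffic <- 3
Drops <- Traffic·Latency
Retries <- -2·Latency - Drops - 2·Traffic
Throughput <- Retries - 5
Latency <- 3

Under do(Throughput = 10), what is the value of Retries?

-21

The intervention breaks the incoming arrows to Throughput: Throughput <- Retries - 5 no longer applies, and Throughput = 10.
Retries is not downstream of the intervention, so its value is determined by the original equations.
Drops = Traffic·Latency  [with Traffic=3, Latency=3]  = 9
Retries = -2·Latency - Drops - 2·Traffic  [with Latency=3, Drops=9, Traffic=3]  = -21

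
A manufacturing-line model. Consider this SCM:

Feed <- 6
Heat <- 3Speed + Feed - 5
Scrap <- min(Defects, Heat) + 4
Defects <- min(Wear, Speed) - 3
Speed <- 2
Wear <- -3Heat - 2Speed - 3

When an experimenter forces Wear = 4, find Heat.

7

Under do(Wear=4), the mechanism Wear <- -3Heat - 2Speed - 3 is discarded; Wear is fixed at 4.
Since Heat is not a descendant of the intervened variable, it is unaffected.
Heat = 3Speed + Feed - 5  [with Speed=2, Feed=6]  = 7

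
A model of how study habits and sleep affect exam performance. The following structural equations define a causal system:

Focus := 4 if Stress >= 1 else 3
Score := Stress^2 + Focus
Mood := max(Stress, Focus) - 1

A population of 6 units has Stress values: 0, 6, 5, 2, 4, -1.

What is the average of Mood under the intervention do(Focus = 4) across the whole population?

3.5

Under do(Focus=4), Focus's equation is replaced by Focus=4 for every unit. Per-unit Mood: 3, 5, 4, 3, 3, 3. Mean = 3.5.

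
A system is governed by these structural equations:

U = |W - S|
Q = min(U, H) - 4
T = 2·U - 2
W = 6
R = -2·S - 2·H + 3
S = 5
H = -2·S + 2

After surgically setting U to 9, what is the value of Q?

-12

The intervention breaks the incoming arrows to U: U = |W - S| no longer applies, and U = 9.
H = -2·S + 2  [with S=5]  = -8
Q = min(U, H) - 4  [with U=9, H=-8]  = -12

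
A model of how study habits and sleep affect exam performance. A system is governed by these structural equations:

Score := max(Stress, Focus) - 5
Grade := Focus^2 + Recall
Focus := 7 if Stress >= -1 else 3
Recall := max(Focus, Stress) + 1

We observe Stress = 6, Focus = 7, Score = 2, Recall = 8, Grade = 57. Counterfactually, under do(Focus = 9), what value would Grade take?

91

do(Focus=9) replaces the equation Focus := 7 if Stress >= -1 else 3 with the constant Focus = 9.
Recall = max(Focus, Stress) + 1  [with Focus=9, Stress=6]  = 10
Grade = Focus^2 + Recall  [with Focus=9, Recall=10]  = 91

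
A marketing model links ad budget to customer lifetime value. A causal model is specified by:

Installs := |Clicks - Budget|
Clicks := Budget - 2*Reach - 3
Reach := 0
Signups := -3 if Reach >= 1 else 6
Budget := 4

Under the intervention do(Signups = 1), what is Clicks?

do(Signups=1) replaces the equation Signups := -3 if Reach >= 1 else 6 with the constant Signups = 1.
Clicks is not downstream of the intervention, so its value is determined by the original equations.
Clicks = Budget - 2*Reach - 3  [with Budget=4, Reach=0]  = 1

1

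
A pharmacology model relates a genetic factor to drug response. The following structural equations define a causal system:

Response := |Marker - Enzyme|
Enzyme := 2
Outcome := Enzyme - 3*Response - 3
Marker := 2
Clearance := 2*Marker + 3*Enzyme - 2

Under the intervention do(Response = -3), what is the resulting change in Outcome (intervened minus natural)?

do(Response=-3) replaces the equation Response := |Marker - Enzyme| with the constant Response = -3.
Outcome = Enzyme - 3*Response - 3  [with Enzyme=2, Response=-3]  = 8
Without intervention: Response = |Marker - Enzyme|  [with Marker=2, Enzyme=2]  = 0; Outcome = Enzyme - 3*Response - 3  [with Enzyme=2, Response=0]  = -1.
Change = 8 − (-1) = 9.

9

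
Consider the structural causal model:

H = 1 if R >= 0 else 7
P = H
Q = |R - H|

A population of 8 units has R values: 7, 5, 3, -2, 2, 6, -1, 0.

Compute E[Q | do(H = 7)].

4.5

The intervention sets H=7 in all 8 units regardless of R. Recomputing Q per unit gives 0, 2, 4, 9, 5, 1, 8, 7; average 4.5.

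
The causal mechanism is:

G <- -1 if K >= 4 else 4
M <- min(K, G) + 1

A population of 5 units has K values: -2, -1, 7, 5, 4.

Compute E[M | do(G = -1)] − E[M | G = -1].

-0.2

Every unit gets G=-1 under the intervention. M values become -1, 0, 0, 0, 0; E[M|do(G=-1)] = -0.2.
Conditioning on G=-1 selects the 3 unit(s) with K ∈ {7, 5, 4}. Their M values: 0, 0, 0. Mean = 0.
Difference = -0.2 − 0 = -0.2.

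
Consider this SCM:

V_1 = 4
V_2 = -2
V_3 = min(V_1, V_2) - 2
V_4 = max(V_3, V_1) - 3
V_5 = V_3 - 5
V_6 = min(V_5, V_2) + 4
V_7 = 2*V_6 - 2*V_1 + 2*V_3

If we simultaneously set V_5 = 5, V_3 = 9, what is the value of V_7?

14

The joint intervention fixes V_5 = 5, V_3 = 9, removing each variable's own equation.
V_6 = min(V_5, V_2) + 4  [with V_5=5, V_2=-2]  = 2
V_7 = 2*V_6 - 2*V_1 + 2*V_3  [with V_6=2, V_1=4, V_3=9]  = 14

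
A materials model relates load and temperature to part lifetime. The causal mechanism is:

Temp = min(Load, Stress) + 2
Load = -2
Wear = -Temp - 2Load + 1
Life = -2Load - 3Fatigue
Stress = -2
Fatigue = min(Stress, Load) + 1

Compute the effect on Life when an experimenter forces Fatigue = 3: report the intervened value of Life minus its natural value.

-12

The intervention breaks the incoming arrows to Fatigue: Fatigue = min(Stress, Load) + 1 no longer applies, and Fatigue = 3.
Life = -2Load - 3Fatigue  [with Load=-2, Fatigue=3]  = -5
Without intervention: Fatigue = min(Stress, Load) + 1  [with Stress=-2, Load=-2]  = -1; Life = -2Load - 3Fatigue  [with Load=-2, Fatigue=-1]  = 7.
Change = -5 − 7 = -12.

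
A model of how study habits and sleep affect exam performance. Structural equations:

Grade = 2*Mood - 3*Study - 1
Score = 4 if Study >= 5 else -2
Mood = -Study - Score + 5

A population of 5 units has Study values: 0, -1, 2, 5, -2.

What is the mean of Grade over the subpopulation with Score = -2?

E[Grade|Score=-2] averages over only the 4 units with Score=-2 (Study = 0, -1, 2, -2): Grade = 13, 18, 3, 23, mean 14.25.

14.25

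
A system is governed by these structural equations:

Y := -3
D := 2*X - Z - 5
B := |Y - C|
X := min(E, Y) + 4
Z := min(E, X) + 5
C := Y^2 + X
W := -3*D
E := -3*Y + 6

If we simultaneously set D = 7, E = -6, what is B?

10

Setting D = 7, E = -6 by intervention discards those variables' equations.
X = min(E, Y) + 4  [with E=-6, Y=-3]  = -2
C = Y^2 + X  [with Y=-3, X=-2]  = 7
B = |Y - C|  [with Y=-3, C=7]  = 10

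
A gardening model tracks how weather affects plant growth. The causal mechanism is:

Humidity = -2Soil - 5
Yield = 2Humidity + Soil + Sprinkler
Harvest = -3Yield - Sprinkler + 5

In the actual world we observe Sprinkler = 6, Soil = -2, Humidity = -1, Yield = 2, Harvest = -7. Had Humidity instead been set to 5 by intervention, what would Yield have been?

14

The intervention breaks the incoming arrows to Humidity: Humidity = -2Soil - 5 no longer applies, and Humidity = 5.
Yield = 2Humidity + Soil + Sprinkler  [with Humidity=5, Soil=-2, Sprinkler=6]  = 14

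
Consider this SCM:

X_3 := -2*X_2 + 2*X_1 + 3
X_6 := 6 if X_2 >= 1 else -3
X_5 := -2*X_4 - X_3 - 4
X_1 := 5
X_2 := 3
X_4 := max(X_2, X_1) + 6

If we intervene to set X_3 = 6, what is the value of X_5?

do(X_3=6) replaces the equation X_3 := -2*X_2 + 2*X_1 + 3 with the constant X_3 = 6.
X_4 = max(X_2, X_1) + 6  [with X_2=3, X_1=5]  = 11
X_5 = -2*X_4 - X_3 - 4  [with X_4=11, X_3=6]  = -32

-32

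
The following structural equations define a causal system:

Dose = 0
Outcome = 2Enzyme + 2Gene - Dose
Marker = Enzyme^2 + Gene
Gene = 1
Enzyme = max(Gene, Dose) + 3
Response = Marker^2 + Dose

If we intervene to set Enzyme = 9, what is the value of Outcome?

The intervention breaks the incoming arrows to Enzyme: Enzyme = max(Gene, Dose) + 3 no longer applies, and Enzyme = 9.
Outcome = 2Enzyme + 2Gene - Dose  [with Enzyme=9, Gene=1, Dose=0]  = 20

20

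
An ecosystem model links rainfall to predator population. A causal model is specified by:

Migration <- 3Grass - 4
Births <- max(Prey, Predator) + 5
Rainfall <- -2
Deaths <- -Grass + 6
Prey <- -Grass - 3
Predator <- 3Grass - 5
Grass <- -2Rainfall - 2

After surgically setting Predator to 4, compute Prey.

-5

Under do(Predator=4), the mechanism Predator <- 3Grass - 5 is discarded; Predator is fixed at 4.
Since Prey is not a descendant of the intervened variable, it is unaffected.
Grass = -2Rainfall - 2  [with Rainfall=-2]  = 2
Prey = -Grass - 3  [with Grass=2]  = -5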